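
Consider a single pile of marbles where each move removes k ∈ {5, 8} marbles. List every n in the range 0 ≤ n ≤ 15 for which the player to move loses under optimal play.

0, 1, 2, 3, 4, 13, 14, 15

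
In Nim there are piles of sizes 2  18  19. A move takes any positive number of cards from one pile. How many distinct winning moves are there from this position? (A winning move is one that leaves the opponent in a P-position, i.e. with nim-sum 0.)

3

Nim-sum: 2 XOR 18 XOR 19 = 3.
The overall nim-sum is X = 3. A pile of size p has a winning move iff p XOR X < p (reduce it to p XOR X).
  2: 2 XOR 3 = 1 < 2 — winning move (to 1).
  18: 18 XOR 3 = 17 < 18 — winning move (to 17).
  19: 19 XOR 3 = 16 < 19 — winning move (to 16).
That gives 3 winning moves.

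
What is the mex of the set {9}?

0 is not in the set, so the mex is 0.

0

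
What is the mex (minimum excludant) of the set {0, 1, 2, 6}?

3

The values 0, 1, 2 are all present; 3 is the first non-negative integer missing from the set.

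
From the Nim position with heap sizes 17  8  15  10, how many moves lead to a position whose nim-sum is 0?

In binary:
  10001  (17)
  01000  (8)
  01111  (15)
  01010  (10)
  -----
  11100  (28)
The overall nim-sum is X = 28. A heap of size p has a winning move iff p XOR X < p (reduce it to p XOR X).
  17: 17 XOR 28 = 13 < 17 — winning move (to 13).
  8: 8 XOR 28 = 20 ≥ 8 — no move.
  15: 15 XOR 28 = 19 ≥ 15 — no move.
  10: 10 XOR 28 = 22 ≥ 10 — no move.
That gives 1 winning move.

1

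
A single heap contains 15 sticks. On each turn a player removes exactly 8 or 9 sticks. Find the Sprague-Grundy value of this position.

1

Compute g(0), g(1), … for moves {8, 9}:
k:     0  1  2  3  4  5  6  7  8  9 10 11 12 13 14 15
g(k):  0  0  0  0  0  0  0  0  1  1  1  1  1  1  1  1
So g(15) = 1.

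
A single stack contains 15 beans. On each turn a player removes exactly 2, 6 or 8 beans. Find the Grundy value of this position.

Build the Grundy sequence with g(k) = mex{g(k−s) : s ∈ {2, 6, 8}, s ≤ k}:
k:     0  1  2  3  4  5  6  7  8  9 10 11 12 13 14 15
g(k):  0  0  1  1  0  0  1  1  2  2  3  3  2  2  0  0
So g(15) = 0.

0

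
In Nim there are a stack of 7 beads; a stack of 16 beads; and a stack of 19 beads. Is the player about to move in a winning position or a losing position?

Winning position

Compute the nim-sum pairwise:
7 ^ 16 = 23
23 ^ 19 = 4
The nim-sum is 4 ≠ 0, so this is an N-position: the player to move can win.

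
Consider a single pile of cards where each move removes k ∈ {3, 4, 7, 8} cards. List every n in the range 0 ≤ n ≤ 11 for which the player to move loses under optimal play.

0, 1, 2, 11

Build the Grundy sequence with g(k) = mex{g(k−s) : s ∈ {3, 4, 7, 8}, s ≤ k}:
k:     0  1  2  3  4  5  6  7  8  9 10 11
g(k):  0  0  0  1  1  1  2  2  2  3  3  0
The P-positions (g = 0) in 0..11 are 0, 1, 2, 11.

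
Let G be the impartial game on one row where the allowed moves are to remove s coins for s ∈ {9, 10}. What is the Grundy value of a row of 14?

Grundy values for subtraction set {9, 10}:
g(0) = mex{} = 0
g(1) = mex{} = 0
g(2) = mex{} = 0
g(3) = mex{} = 0
g(4) = mex{} = 0
g(5) = mex{} = 0
g(6) = mex{} = 0
g(7) = mex{} = 0
g(8) = mex{} = 0
g(9) = mex{0} = 1
g(10) = mex{0} = 1
g(11) = mex{0} = 1
g(12) = mex{0} = 1
g(13) = mex{0} = 1
g(14) = mex{0} = 1
So g(14) = 1.

1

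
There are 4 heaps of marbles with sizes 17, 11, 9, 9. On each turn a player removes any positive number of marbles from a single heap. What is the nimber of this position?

26

Nim-sum: 17 ⊕ 11 ⊕ 9 ⊕ 9 = 26.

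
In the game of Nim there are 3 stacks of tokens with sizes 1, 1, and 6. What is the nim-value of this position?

Bitwise XOR of the heap sizes:
  001  (1)
  001  (1)
  110  (6)
  ---
  110  (6)

6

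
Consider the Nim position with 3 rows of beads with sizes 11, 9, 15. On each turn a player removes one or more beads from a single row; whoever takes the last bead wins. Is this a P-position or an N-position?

Nim-sum: 11 XOR 9 XOR 15 = 13.
The nim-sum is 13 ≠ 0, so this is an N-position: the player to move can win.

N-position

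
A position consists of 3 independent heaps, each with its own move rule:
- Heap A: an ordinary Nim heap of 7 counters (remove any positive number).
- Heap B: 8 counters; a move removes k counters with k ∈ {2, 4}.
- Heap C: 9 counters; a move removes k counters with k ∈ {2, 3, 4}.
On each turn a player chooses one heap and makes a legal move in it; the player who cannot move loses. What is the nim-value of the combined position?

7

Heap A is a plain Nim heap of size 7, so its Grundy value is 7.
Build the Grundy sequence for heap B with g(k) = mex{g(k−s) : s ∈ {2, 4}, s ≤ k}:
k:     0  1  2  3  4  5  6  7  8
g(k):  0  0  1  1  2  2  0  0  1
So g(8) = 1.
For heap C, compute g(0), g(1), … with moves {2, 3, 4}:
k:     0  1  2  3  4  5  6  7  8  9
g(k):  0  0  1  1  2  2  0  0  1  1
So g(9) = 1.
By the Sprague-Grundy theorem, the Grundy value of a sum of independent games is the XOR of the component values.
Combined value = 7 XOR 1 XOR 1 = 7.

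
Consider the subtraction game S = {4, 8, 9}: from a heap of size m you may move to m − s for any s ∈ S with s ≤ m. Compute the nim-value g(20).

Compute g(0), g(1), … for moves {4, 8, 9}:
k:     0  1  2  3  4  5  6  7  8  9 10 11 12 13 14 15 16 17 18 19 20
g(k):  0  0  0  0  1  1  1  1  2  2  2  2  3  0  0  0  0  1  1  1  1
So g(20) = 1.

1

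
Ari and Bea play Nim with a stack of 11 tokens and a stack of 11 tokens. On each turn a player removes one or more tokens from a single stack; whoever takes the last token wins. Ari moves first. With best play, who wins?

Bea wins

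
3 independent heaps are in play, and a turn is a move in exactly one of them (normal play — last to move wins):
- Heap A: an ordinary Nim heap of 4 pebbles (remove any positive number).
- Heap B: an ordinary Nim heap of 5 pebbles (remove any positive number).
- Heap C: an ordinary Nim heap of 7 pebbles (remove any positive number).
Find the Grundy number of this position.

6

Heap A is a plain Nim heap of size 4, so its Grundy value is 4.
Heap B is a plain Nim heap of size 5, so its Grundy value is 5.
Heap C is a plain Nim heap of size 7, so its Grundy value is 7.
The value of a disjunctive sum is the nim-sum of the parts.
Combined value = 4 XOR 5 XOR 7 = 6.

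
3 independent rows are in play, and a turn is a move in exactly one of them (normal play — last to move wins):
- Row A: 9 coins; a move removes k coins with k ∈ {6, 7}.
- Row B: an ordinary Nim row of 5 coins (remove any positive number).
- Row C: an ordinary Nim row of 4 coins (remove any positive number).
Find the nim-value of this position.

0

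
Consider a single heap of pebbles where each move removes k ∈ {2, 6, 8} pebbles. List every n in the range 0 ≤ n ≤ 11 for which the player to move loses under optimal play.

0, 1, 4, 5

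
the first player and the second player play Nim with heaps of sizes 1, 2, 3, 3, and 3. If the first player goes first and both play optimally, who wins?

Nim-sum: 1 XOR 2 XOR 3 XOR 3 XOR 3 = 0.
The nim-sum is 0, so this is a P-position: the player to move is in a losing position under optimal play; the first player is about to move from it and so loses — the second player wins.

the second player wins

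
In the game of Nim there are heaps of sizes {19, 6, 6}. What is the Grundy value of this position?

19

Compute the nim-sum pairwise:
19 ⊕ 6 = 21
21 ⊕ 6 = 19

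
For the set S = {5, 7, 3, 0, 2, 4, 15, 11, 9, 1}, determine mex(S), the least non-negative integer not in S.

The values 0, 1, 2, 3, 4, 5 are all present; 6 is the first non-negative integer missing from the set.

6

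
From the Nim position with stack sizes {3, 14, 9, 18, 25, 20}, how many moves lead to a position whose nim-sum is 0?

3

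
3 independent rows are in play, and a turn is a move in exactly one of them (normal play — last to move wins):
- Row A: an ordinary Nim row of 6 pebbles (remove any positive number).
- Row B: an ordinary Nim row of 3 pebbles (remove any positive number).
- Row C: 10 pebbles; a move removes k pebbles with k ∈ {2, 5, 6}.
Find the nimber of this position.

4

Row A is a plain Nim row of size 6, so its Grundy value is 6.
Row B is a plain Nim row of size 3, so its Grundy value is 3.
Build the Grundy sequence for row C with g(k) = mex{g(k−s) : s ∈ {2, 5, 6}, s ≤ k}:
g(0) = mex{} = 0
g(1) = mex{} = 0
g(2) = mex{0} = 1
g(3) = mex{0} = 1
g(4) = mex{1} = 0
g(5) = mex{0,1} = 2
g(6) = mex{0} = 1
g(7) = mex{0,1,2} = 3
g(8) = mex{1} = 0
g(9) = mex{0,1,3} = 2
g(10) = mex{0,2} = 1
So g(10) = 1.
By the Sprague-Grundy theorem, the Grundy value of a sum of independent games is the XOR of the component values.
Combined value = 6 XOR 3 XOR 1 = 4.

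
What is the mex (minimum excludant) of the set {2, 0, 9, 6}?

1

0 is in the set but 1 is not, so the mex is 1.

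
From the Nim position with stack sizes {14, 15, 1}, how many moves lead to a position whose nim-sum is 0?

Bitwise XOR of the heap sizes:
  1110  (14)
  1111  (15)
  0001  (1)
  ----
  0000  (0)
The nim-sum is already 0, so every move leaves a nonzero nim-sum — there are no winning moves.

0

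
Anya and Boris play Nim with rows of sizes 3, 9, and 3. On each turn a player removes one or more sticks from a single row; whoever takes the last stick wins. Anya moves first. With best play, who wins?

Anya wins

Nim-sum: 3 ⊕ 9 ⊕ 3 = 9.
The nim-sum is 9 ≠ 0, so this is an N-position: the player to move can win; Anya has a winning move.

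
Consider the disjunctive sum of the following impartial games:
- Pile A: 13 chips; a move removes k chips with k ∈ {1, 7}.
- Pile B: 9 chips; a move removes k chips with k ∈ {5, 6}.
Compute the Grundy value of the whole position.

Grundy values for pile A (subtraction set {1, 7}):
g(0) = mex{} = 0
g(1) = mex{0} = 1
g(2) = mex{1} = 0
g(3) = mex{0} = 1
g(4) = mex{1} = 0
g(5) = mex{0} = 1
g(6) = mex{1} = 0
g(7) = mex{0} = 1
g(8) = mex{1} = 0
g(9) = mex{0} = 1
g(10) = mex{1} = 0
g(11) = mex{0} = 1
g(12) = mex{1} = 0
g(13) = mex{0} = 1
So g(13) = 1.
Build the Grundy sequence for pile B with g(k) = mex{g(k−s) : s ∈ {5, 6}, s ≤ k}:
k:     0  1  2  3  4  5  6  7  8  9
g(k):  0  0  0  0  0  1  1  1  1  1
So g(9) = 1.
By the Sprague-Grundy theorem, the Grundy value of a sum of independent games is the XOR of the component values.
Combined value = 1 XOR 1 = 0.

0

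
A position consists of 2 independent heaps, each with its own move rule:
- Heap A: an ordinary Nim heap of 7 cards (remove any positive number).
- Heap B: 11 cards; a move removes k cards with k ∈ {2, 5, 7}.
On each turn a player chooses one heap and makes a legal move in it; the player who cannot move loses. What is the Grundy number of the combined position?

4

Heap A is a plain Nim heap of size 7, so its Grundy value is 7.
Grundy values for heap B (subtraction set {2, 5, 7}):
k:     0  1  2  3  4  5  6  7  8  9 10 11
g(k):  0  0  1  1  0  2  1  3  2  2  0  3
So g(11) = 3.
By the Sprague-Grundy theorem, the Grundy value of a sum of independent games is the XOR of the component values.
Combined value = 7 XOR 3 = 4.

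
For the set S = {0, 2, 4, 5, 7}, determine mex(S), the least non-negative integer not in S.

0 is in the set but 1 is not, so the mex is 1.

1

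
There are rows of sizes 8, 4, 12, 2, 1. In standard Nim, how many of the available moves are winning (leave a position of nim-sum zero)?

1

Bitwise XOR of the heap sizes:
  1000  (8)
  0100  (4)
  1100  (12)
  0010  (2)
  0001  (1)
  ----
  0011  (3)
The overall nim-sum is X = 3. A row of size p has a winning move iff p XOR X < p (reduce it to p XOR X).
  8: 8 XOR 3 = 11 ≥ 8 — no move.
  4: 4 XOR 3 = 7 ≥ 4 — no move.
  12: 12 XOR 3 = 15 ≥ 12 — no move.
  2: 2 XOR 3 = 1 < 2 — winning move (to 1).
  1: 1 XOR 3 = 2 ≥ 1 — no move.
That gives 1 winning move.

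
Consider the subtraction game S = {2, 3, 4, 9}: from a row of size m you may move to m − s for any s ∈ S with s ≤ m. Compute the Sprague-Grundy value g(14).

1

Compute g(0), g(1), … for moves {2, 3, 4, 9}:
k:     0  1  2  3  4  5  6  7  8  9 10 11 12 13 14
g(k):  0  0  1  1  2  2  0  0  1  1  2  2  0  0  1
So g(14) = 1.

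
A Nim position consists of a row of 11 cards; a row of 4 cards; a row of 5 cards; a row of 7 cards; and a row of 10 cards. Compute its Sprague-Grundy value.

Nim-sum: 11 ^ 4 ^ 5 ^ 7 ^ 10 = 7.

7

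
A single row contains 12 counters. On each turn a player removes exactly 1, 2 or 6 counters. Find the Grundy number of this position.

Build the Grundy sequence with g(k) = mex{g(k−s) : s ∈ {1, 2, 6}, s ≤ k}:
k:     0  1  2  3  4  5  6  7  8  9 10 11 12
g(k):  0  1  2  0  1  2  3  0  1  2  0  1  2
So g(12) = 2.

2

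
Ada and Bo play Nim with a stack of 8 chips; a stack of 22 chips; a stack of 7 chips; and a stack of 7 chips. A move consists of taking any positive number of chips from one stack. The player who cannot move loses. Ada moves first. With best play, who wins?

Ada wins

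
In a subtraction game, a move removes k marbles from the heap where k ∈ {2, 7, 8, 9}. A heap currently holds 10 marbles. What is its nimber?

Compute g(0), g(1), … for moves {2, 7, 8, 9}:
g(0) = mex{} = 0
g(1) = mex{} = 0
g(2) = mex{0} = 1
g(3) = mex{0} = 1
g(4) = mex{1} = 0
g(5) = mex{1} = 0
g(6) = mex{0} = 1
g(7) = mex{0} = 1
g(8) = mex{0,1} = 2
g(9) = mex{0,1} = 2
g(10) = mex{0,1,2} = 3
So g(10) = 3.

3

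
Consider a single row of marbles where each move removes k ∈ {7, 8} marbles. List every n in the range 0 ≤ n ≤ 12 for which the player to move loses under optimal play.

Compute g(0), g(1), … for moves {7, 8}:
g(0) = mex{} = 0
g(1) = mex{} = 0
g(2) = mex{} = 0
g(3) = mex{} = 0
g(4) = mex{} = 0
g(5) = mex{} = 0
g(6) = mex{} = 0
g(7) = mex{0} = 1
g(8) = mex{0} = 1
g(9) = mex{0} = 1
g(10) = mex{0} = 1
g(11) = mex{0} = 1
g(12) = mex{0} = 1
The P-positions (g = 0) in 0..12 are 0, 1, 2, 3, 4, 5, 6.

0, 1, 2, 3, 4, 5, 6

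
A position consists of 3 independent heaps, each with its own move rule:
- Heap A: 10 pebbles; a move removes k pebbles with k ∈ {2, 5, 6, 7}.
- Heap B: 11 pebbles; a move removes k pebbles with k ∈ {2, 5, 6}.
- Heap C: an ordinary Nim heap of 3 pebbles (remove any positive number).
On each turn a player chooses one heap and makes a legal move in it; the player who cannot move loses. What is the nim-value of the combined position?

0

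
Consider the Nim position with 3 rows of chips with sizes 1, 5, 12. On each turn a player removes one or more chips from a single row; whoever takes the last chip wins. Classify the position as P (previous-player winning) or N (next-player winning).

N-position

Nim-sum: 1 ⊕ 5 ⊕ 12 = 8.
The nim-sum is 8 ≠ 0, so this is an N-position: the player to move can win.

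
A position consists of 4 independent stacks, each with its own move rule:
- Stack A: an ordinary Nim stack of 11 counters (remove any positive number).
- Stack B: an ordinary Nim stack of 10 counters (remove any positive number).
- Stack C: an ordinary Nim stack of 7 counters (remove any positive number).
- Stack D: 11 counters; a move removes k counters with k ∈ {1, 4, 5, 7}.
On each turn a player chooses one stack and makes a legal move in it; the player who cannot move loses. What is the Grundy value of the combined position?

7

Stack A is a plain Nim stack of size 11, so its Grundy value is 11.
Stack B is a plain Nim stack of size 10, so its Grundy value is 10.
Stack C is a plain Nim stack of size 7, so its Grundy value is 7.
For stack D, compute g(0), g(1), … with moves {1, 4, 5, 7}:
g(0) = mex{} = 0
g(1) = mex{0} = 1
g(2) = mex{1} = 0
g(3) = mex{0} = 1
g(4) = mex{0,1} = 2
g(5) = mex{0,1,2} = 3
g(6) = mex{0,1,3} = 2
g(7) = mex{0,1,2} = 3
g(8) = mex{1,2,3} = 0
g(9) = mex{0,2,3} = 1
g(10) = mex{1,2,3} = 0
g(11) = mex{0,2,3} = 1
So g(11) = 1.
The value of a disjunctive sum is the nim-sum of the parts.
Combined value = 11 ⊕ 10 ⊕ 7 ⊕ 1 = 7.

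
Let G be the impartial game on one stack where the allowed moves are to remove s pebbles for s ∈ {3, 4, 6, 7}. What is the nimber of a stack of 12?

0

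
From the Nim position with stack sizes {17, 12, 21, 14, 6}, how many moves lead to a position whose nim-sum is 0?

0

Nim-sum: 17 ^ 12 ^ 21 ^ 14 ^ 6 = 0.
The nim-sum is already 0, so every move leaves a nonzero nim-sum — there are no winning moves.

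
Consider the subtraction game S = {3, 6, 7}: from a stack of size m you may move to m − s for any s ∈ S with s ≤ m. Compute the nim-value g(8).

2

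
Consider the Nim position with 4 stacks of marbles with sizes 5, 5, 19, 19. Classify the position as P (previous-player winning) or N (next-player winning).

P-position

Write each in binary and XOR column by column:
  00101  (5)
  00101  (5)
  10011  (19)
  10011  (19)
  -----
  00000  (0)
The nim-sum is 0, so this is a P-position: the player to move is in a losing position under optimal play.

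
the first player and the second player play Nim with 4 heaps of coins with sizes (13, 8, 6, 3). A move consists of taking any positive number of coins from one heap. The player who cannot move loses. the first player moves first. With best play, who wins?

In binary:
  1101  (13)
  1000  (8)
  0110  (6)
  0011  (3)
  ----
  0000  (0)
The nim-sum is 0, so this is a P-position: the player to move is in a losing position under optimal play; the first player is about to move from it and so loses — the second player wins.

the second player wins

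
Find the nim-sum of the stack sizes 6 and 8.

14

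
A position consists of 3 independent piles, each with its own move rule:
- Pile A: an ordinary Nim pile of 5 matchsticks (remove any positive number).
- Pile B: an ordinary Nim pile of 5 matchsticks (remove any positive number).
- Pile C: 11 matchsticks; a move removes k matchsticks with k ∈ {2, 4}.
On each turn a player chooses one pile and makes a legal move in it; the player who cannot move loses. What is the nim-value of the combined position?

2

Pile A is a plain Nim pile of size 5, so its Grundy value is 5.
Pile B is a plain Nim pile of size 5, so its Grundy value is 5.
For pile C, compute g(0), g(1), … with moves {2, 4}:
g(0) = mex{} = 0
g(1) = mex{} = 0
g(2) = mex{0} = 1
g(3) = mex{0} = 1
g(4) = mex{0,1} = 2
g(5) = mex{0,1} = 2
g(6) = mex{1,2} = 0
g(7) = mex{1,2} = 0
g(8) = mex{0,2} = 1
g(9) = mex{0,2} = 1
g(10) = mex{0,1} = 2
g(11) = mex{0,1} = 2
So g(11) = 2.
The value of a disjunctive sum is the nim-sum of the parts.
Combined value = 5 XOR 5 XOR 2 = 2.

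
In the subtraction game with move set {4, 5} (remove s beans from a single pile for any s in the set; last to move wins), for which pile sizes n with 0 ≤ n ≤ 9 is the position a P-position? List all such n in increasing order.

0, 1, 2, 3, 9

Compute g(0), g(1), … for moves {4, 5}:
k:     0  1  2  3  4  5  6  7  8  9
g(k):  0  0  0  0  1  1  1  1  2  0
The P-positions (g = 0) in 0..9 are 0, 1, 2, 3, 9.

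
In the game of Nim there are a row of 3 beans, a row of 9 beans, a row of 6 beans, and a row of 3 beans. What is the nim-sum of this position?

15

Nim-sum: 3 ^ 9 ^ 6 ^ 3 = 15.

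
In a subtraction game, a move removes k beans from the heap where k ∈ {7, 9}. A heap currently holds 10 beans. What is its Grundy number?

Build the Grundy sequence with g(k) = mex{g(k−s) : s ∈ {7, 9}, s ≤ k}:
g(0) = mex{} = 0
g(1) = mex{} = 0
g(2) = mex{} = 0
g(3) = mex{} = 0
g(4) = mex{} = 0
g(5) = mex{} = 0
g(6) = mex{} = 0
g(7) = mex{0} = 1
g(8) = mex{0} = 1
g(9) = mex{0} = 1
g(10) = mex{0} = 1
So g(10) = 1.

1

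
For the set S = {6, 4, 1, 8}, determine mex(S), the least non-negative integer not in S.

0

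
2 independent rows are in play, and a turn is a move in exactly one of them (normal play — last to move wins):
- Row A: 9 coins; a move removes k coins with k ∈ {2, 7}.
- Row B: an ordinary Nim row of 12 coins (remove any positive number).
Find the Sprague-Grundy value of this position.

For row A, compute g(0), g(1), … with moves {2, 7}:
k:     0  1  2  3  4  5  6  7  8  9
g(k):  0  0  1  1  0  0  1  1  2  0
So g(9) = 0.
Row B is a plain Nim row of size 12, so its Grundy value is 12.
The value of a disjunctive sum is the nim-sum of the parts.
Combined value = 0 XOR 12 = 12.

12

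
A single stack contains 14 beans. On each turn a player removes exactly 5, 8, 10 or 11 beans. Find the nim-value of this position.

Compute g(0), g(1), … for moves {5, 8, 10, 11}:
k:     0  1  2  3  4  5  6  7  8  9 10 11 12 13 14
g(k):  0  0  0  0  0  1  1  1  1  1  2  2  2  2  2
So g(14) = 2.

2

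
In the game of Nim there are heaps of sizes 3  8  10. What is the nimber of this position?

Nim-sum: 3 XOR 8 XOR 10 = 1.

1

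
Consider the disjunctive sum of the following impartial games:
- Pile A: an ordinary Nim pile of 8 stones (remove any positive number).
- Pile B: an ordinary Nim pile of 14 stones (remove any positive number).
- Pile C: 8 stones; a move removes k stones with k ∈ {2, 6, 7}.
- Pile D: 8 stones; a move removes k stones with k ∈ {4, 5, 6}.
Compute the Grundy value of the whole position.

Pile A is a plain Nim pile of size 8, so its Grundy value is 8.
Pile B is a plain Nim pile of size 14, so its Grundy value is 14.
Grundy values for pile C (subtraction set {2, 6, 7}):
g(0) = mex{} = 0
g(1) = mex{} = 0
g(2) = mex{0} = 1
g(3) = mex{0} = 1
g(4) = mex{1} = 0
g(5) = mex{1} = 0
g(6) = mex{0} = 1
g(7) = mex{0} = 1
g(8) = mex{0,1} = 2
So g(8) = 2.
Build the Grundy sequence for pile D with g(k) = mex{g(k−s) : s ∈ {4, 5, 6}, s ≤ k}:
k:     0  1  2  3  4  5  6  7  8
g(k):  0  0  0  0  1  1  1  1  2
So g(8) = 2.
The value of a disjunctive sum is the nim-sum of the parts.
Combined value = 8 ⊕ 14 ⊕ 2 ⊕ 2 = 6.

6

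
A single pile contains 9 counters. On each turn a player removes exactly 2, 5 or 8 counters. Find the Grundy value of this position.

1

Grundy values for subtraction set {2, 5, 8}:
g(0) = mex{} = 0
g(1) = mex{} = 0
g(2) = mex{0} = 1
g(3) = mex{0} = 1
g(4) = mex{1} = 0
g(5) = mex{0,1} = 2
g(6) = mex{0} = 1
g(7) = mex{1,2} = 0
g(8) = mex{0,1} = 2
g(9) = mex{0} = 1
So g(9) = 1.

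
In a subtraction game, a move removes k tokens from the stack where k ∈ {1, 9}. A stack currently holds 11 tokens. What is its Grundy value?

1

Grundy values for subtraction set {1, 9}:
k:     0  1  2  3  4  5  6  7  8  9 10 11
g(k):  0  1  0  1  0  1  0  1  0  1  0  1
So g(11) = 1.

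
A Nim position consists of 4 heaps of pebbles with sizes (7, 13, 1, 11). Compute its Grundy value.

0

Compute the nim-sum pairwise:
7 XOR 13 = 10
10 XOR 1 = 11
11 XOR 11 = 0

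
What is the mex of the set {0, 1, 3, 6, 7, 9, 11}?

2

The values 0, 1 are all present; 2 is the first non-negative integer missing from the set.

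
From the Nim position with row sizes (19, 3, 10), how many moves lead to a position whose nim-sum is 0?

Nim-sum: 19 ⊕ 3 ⊕ 10 = 26.
The overall nim-sum is X = 26. A row of size p has a winning move iff p XOR X < p (reduce it to p XOR X).
  19: 19 XOR 26 = 9 < 19 — winning move (to 9).
  3: 3 XOR 26 = 25 ≥ 3 — no move.
  10: 10 XOR 26 = 16 ≥ 10 — no move.
That gives 1 winning move.

1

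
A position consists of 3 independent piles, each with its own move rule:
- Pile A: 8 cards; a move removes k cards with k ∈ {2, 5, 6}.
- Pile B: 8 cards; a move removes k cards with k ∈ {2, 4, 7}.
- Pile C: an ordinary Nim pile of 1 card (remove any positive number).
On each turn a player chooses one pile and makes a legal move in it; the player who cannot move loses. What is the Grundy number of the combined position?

0

Grundy values for pile A (subtraction set {2, 5, 6}):
k:     0  1  2  3  4  5  6  7  8
g(k):  0  0  1  1  0  2  1  3  0
So g(8) = 0.
For pile B, compute g(0), g(1), … with moves {2, 4, 7}:
k:     0  1  2  3  4  5  6  7  8
g(k):  0  0  1  1  2  2  0  3  1
So g(8) = 1.
Pile C is a plain Nim pile of size 1, so its Grundy value is 1.
By the Sprague-Grundy theorem, the Grundy value of a sum of independent games is the XOR of the component values.
Combined value = 0 XOR 1 XOR 1 = 0.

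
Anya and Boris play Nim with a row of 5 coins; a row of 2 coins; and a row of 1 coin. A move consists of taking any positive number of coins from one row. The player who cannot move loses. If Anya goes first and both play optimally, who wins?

Write each in binary and XOR column by column:
  101  (5)
  010  (2)
  001  (1)
  ---
  110  (6)
The nim-sum is 6 ≠ 0, so this is an N-position: the player to move can win; Anya has a winning move.

Anya wins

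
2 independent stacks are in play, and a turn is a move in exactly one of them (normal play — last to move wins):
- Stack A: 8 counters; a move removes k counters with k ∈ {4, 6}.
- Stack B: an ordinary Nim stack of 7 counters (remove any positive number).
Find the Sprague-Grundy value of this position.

5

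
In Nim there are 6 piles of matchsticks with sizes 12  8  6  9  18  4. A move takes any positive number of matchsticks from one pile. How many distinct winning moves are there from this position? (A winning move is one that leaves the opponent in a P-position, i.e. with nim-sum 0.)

Compute the nim-sum pairwise:
12 ^ 8 = 4
4 ^ 6 = 2
2 ^ 9 = 11
11 ^ 18 = 25
25 ^ 4 = 29
The overall nim-sum is X = 29. A pile of size p has a winning move iff p XOR X < p (reduce it to p XOR X).
  12: 12 XOR 29 = 17 ≥ 12 — no move.
  8: 8 XOR 29 = 21 ≥ 8 — no move.
  6: 6 XOR 29 = 27 ≥ 6 — no move.
  9: 9 XOR 29 = 20 ≥ 9 — no move.
  18: 18 XOR 29 = 15 < 18 — winning move (to 15).
  4: 4 XOR 29 = 25 ≥ 4 — no move.
That gives 1 winning move.

1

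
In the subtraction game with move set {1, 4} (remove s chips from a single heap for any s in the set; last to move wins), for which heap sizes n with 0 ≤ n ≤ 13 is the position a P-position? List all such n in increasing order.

Build the Grundy sequence with g(k) = mex{g(k−s) : s ∈ {1, 4}, s ≤ k}:
k:     0  1  2  3  4  5  6  7  8  9 10 11 12 13
g(k):  0  1  0  1  2  0  1  0  1  2  0  1  0  1
The P-positions (g = 0) in 0..13 are 0, 2, 5, 7, 10, 12.

0, 2, 5, 7, 10, 12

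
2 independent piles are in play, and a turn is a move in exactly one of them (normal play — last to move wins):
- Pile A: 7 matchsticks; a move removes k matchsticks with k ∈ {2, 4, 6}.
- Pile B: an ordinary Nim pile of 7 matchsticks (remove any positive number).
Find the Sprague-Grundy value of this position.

4

Build the Grundy sequence for pile A with g(k) = mex{g(k−s) : s ∈ {2, 4, 6}, s ≤ k}:
g(0) = mex{} = 0
g(1) = mex{} = 0
g(2) = mex{0} = 1
g(3) = mex{0} = 1
g(4) = mex{0,1} = 2
g(5) = mex{0,1} = 2
g(6) = mex{0,1,2} = 3
g(7) = mex{0,1,2} = 3
So g(7) = 3.
Pile B is a plain Nim pile of size 7, so its Grundy value is 7.
The value of a disjunctive sum is the nim-sum of the parts.
Combined value = 3 XOR 7 = 4.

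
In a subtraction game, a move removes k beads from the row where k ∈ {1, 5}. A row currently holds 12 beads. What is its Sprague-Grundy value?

0

Grundy values for subtraction set {1, 5}:
k:     0  1  2  3  4  5  6  7  8  9 10 11 12
g(k):  0  1  0  1  0  1  0  1  0  1  0  1  0
So g(12) = 0.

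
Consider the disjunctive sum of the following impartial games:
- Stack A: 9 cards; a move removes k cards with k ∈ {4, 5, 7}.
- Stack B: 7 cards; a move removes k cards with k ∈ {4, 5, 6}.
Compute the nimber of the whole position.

3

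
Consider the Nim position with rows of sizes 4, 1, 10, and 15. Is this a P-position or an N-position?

P-position

Compute the nim-sum pairwise:
4 ⊕ 1 = 5
5 ⊕ 10 = 15
15 ⊕ 15 = 0
The nim-sum is 0, so this is a P-position: the player to move is in a losing position under optimal play.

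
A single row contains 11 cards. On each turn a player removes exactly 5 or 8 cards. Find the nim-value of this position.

2

Compute g(0), g(1), … for moves {5, 8}:
g(0) = mex{} = 0
g(1) = mex{} = 0
g(2) = mex{} = 0
g(3) = mex{} = 0
g(4) = mex{} = 0
g(5) = mex{0} = 1
g(6) = mex{0} = 1
g(7) = mex{0} = 1
g(8) = mex{0} = 1
g(9) = mex{0} = 1
g(10) = mex{0,1} = 2
g(11) = mex{0,1} = 2
So g(11) = 2.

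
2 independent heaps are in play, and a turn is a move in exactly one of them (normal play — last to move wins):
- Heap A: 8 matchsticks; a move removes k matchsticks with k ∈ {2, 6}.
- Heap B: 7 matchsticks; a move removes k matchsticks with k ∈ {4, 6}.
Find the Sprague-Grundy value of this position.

For heap A, compute g(0), g(1), … with moves {2, 6}:
k:     0  1  2  3  4  5  6  7  8
g(k):  0  0  1  1  0  0  1  1  0
So g(8) = 0.
Grundy values for heap B (subtraction set {4, 6}):
g(0) = mex{} = 0
g(1) = mex{} = 0
g(2) = mex{} = 0
g(3) = mex{} = 0
g(4) = mex{0} = 1
g(5) = mex{0} = 1
g(6) = mex{0} = 1
g(7) = mex{0} = 1
So g(7) = 1.
The value of a disjunctive sum is the nim-sum of the parts.
Combined value = 0 ⊕ 1 = 1.

1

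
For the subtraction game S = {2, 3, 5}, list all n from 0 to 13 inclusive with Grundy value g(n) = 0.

0, 1, 7, 8

Build the Grundy sequence with g(k) = mex{g(k−s) : s ∈ {2, 3, 5}, s ≤ k}:
g(0) = mex{} = 0
g(1) = mex{} = 0
g(2) = mex{0} = 1
g(3) = mex{0} = 1
g(4) = mex{0,1} = 2
g(5) = mex{0,1} = 2
g(6) = mex{0,1,2} = 3
g(7) = mex{1,2} = 0
g(8) = mex{1,2,3} = 0
g(9) = mex{0,2,3} = 1
g(10) = mex{0,2} = 1
g(11) = mex{0,1,3} = 2
g(12) = mex{0,1} = 2
g(13) = mex{0,1,2} = 3
The P-positions (g = 0) in 0..13 are 0, 1, 7, 8.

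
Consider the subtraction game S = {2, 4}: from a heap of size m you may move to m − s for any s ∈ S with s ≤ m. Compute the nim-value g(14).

1

Build the Grundy sequence with g(k) = mex{g(k−s) : s ∈ {2, 4}, s ≤ k}:
g(0) = mex{} = 0
g(1) = mex{} = 0
g(2) = mex{0} = 1
g(3) = mex{0} = 1
g(4) = mex{0,1} = 2
g(5) = mex{0,1} = 2
g(6) = mex{1,2} = 0
g(7) = mex{1,2} = 0
g(8) = mex{0,2} = 1
g(9) = mex{0,2} = 1
g(10) = mex{0,1} = 2
g(11) = mex{0,1} = 2
g(12) = mex{1,2} = 0
g(13) = mex{1,2} = 0
g(14) = mex{0,2} = 1
So g(14) = 1.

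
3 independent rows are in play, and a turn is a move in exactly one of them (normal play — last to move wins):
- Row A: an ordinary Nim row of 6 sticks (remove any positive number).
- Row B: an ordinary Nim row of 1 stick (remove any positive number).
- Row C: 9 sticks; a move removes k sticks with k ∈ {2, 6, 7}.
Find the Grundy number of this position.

7

Row A is a plain Nim row of size 6, so its Grundy value is 6.
Row B is a plain Nim row of size 1, so its Grundy value is 1.
Build the Grundy sequence for row C with g(k) = mex{g(k−s) : s ∈ {2, 6, 7}, s ≤ k}:
k:     0  1  2  3  4  5  6  7  8  9
g(k):  0  0  1  1  0  0  1  1  2  0
So g(9) = 0.
The value of a disjunctive sum is the nim-sum of the parts.
Combined value = 6 XOR 1 XOR 0 = 7.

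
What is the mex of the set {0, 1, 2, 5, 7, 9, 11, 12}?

The values 0, 1, 2 are all present; 3 is the first non-negative integer missing from the set.

3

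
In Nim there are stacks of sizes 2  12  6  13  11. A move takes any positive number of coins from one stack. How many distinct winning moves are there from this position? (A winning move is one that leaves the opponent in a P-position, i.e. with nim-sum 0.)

Nim-sum: 2 ^ 12 ^ 6 ^ 13 ^ 11 = 14.
The overall nim-sum is X = 14. A stack of size p has a winning move iff p XOR X < p (reduce it to p XOR X).
  2: 2 XOR 14 = 12 ≥ 2 — no move.
  12: 12 XOR 14 = 2 < 12 — winning move (to 2).
  6: 6 XOR 14 = 8 ≥ 6 — no move.
  13: 13 XOR 14 = 3 < 13 — winning move (to 3).
  11: 11 XOR 14 = 5 < 11 — winning move (to 5).
That gives 3 winning moves.

3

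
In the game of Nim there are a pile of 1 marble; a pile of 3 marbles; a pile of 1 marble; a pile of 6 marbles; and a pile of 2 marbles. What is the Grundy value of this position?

7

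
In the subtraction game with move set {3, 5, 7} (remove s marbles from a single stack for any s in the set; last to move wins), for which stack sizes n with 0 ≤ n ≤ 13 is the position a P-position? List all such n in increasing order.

Compute g(0), g(1), … for moves {3, 5, 7}:
k:     0  1  2  3  4  5  6  7  8  9 10 11 12 13
g(k):  0  0  0  1  1  1  2  2  2  3  0  0  0  1
The P-positions (g = 0) in 0..13 are 0, 1, 2, 10, 11, 12.

0, 1, 2, 10, 11, 12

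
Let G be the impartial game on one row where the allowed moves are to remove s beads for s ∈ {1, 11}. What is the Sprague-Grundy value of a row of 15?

1

Compute g(0), g(1), … for moves {1, 11}:
k:     0  1  2  3  4  5  6  7  8  9 10 11 12 13 14 15
g(k):  0  1  0  1  0  1  0  1  0  1  0  1  0  1  0  1
So g(15) = 1.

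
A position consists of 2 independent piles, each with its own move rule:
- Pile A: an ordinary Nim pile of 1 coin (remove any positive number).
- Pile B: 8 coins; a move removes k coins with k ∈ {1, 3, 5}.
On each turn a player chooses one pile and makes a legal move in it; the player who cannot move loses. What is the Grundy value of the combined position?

Pile A is a plain Nim pile of size 1, so its Grundy value is 1.
Grundy values for pile B (subtraction set {1, 3, 5}):
g(0) = mex{} = 0
g(1) = mex{0} = 1
g(2) = mex{1} = 0
g(3) = mex{0} = 1
g(4) = mex{1} = 0
g(5) = mex{0} = 1
g(6) = mex{1} = 0
g(7) = mex{0} = 1
g(8) = mex{1} = 0
So g(8) = 0.
By the Sprague-Grundy theorem, the Grundy value of a sum of independent games is the XOR of the component values.
Combined value = 1 ⊕ 0 = 1.

1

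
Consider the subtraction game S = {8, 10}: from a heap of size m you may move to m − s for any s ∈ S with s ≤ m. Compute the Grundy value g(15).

1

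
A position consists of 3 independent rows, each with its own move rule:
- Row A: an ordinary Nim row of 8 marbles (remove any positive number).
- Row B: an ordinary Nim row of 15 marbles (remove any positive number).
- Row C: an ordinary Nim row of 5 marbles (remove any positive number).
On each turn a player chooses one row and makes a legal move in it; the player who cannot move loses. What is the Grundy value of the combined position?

Row A is a plain Nim row of size 8, so its Grundy value is 8.
Row B is a plain Nim row of size 15, so its Grundy value is 15.
Row C is a plain Nim row of size 5, so its Grundy value is 5.
By the Sprague-Grundy theorem, the Grundy value of a sum of independent games is the XOR of the component values.
Combined value = 8 ⊕ 15 ⊕ 5 = 2.

2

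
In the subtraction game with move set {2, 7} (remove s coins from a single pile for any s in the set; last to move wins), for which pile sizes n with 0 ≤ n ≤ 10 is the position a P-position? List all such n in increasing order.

0, 1, 4, 5, 9, 10

Build the Grundy sequence with g(k) = mex{g(k−s) : s ∈ {2, 7}, s ≤ k}:
g(0) = mex{} = 0
g(1) = mex{} = 0
g(2) = mex{0} = 1
g(3) = mex{0} = 1
g(4) = mex{1} = 0
g(5) = mex{1} = 0
g(6) = mex{0} = 1
g(7) = mex{0} = 1
g(8) = mex{0,1} = 2
g(9) = mex{1} = 0
g(10) = mex{1,2} = 0
The P-positions (g = 0) in 0..10 are 0, 1, 4, 5, 9, 10.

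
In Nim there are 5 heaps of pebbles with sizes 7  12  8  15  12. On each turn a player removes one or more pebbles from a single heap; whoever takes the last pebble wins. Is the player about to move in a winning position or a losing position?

Losing position

Write each in binary and XOR column by column:
  0111  (7)
  1100  (12)
  1000  (8)
  1111  (15)
  1100  (12)
  ----
  0000  (0)
The nim-sum is 0, so this is a P-position: the player to move is in a losing position under optimal play.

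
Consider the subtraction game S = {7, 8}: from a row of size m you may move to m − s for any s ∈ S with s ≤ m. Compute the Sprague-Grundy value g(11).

1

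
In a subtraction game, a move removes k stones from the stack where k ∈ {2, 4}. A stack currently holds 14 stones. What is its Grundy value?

1

Grundy values for subtraction set {2, 4}:
k:     0  1  2  3  4  5  6  7  8  9 10 11 12 13 14
g(k):  0  0  1  1  2  2  0  0  1  1  2  2  0  0  1
So g(14) = 1.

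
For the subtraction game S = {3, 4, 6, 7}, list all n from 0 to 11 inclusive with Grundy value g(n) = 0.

0, 1, 2, 10, 11

Build the Grundy sequence with g(k) = mex{g(k−s) : s ∈ {3, 4, 6, 7}, s ≤ k}:
k:     0  1  2  3  4  5  6  7  8  9 10 11
g(k):  0  0  0  1  1  1  2  2  2  3  0  0
The P-positions (g = 0) in 0..11 are 0, 1, 2, 10, 11.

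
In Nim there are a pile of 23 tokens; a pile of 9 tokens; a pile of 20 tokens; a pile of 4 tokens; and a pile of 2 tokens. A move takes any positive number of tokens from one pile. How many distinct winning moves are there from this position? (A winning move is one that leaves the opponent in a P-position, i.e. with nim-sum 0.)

1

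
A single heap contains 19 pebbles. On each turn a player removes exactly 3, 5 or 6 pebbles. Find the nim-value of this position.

Compute g(0), g(1), … for moves {3, 5, 6}:
k:     0  1  2  3  4  5  6  7  8  9 10 11 12 13 14 15 16 17 18 19
g(k):  0  0  0  1  1  1  2  2  2  0  0  0  1  1  1  2  2  2  0  0
So g(19) = 0.

0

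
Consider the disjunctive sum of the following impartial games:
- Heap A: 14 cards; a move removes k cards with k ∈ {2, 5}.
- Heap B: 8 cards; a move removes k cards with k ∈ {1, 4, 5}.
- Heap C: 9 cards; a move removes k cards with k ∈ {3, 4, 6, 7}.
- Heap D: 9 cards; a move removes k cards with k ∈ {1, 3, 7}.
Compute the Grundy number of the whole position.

2

Build the Grundy sequence for heap A with g(k) = mex{g(k−s) : s ∈ {2, 5}, s ≤ k}:
g(0) = mex{} = 0
g(1) = mex{} = 0
g(2) = mex{0} = 1
g(3) = mex{0} = 1
g(4) = mex{1} = 0
g(5) = mex{0,1} = 2
g(6) = mex{0} = 1
g(7) = mex{1,2} = 0
g(8) = mex{1} = 0
g(9) = mex{0} = 1
g(10) = mex{0,2} = 1
g(11) = mex{1} = 0
g(12) = mex{0,1} = 2
g(13) = mex{0} = 1
g(14) = mex{1,2} = 0
So g(14) = 0.
Grundy values for heap B (subtraction set {1, 4, 5}):
g(0) = mex{} = 0
g(1) = mex{0} = 1
g(2) = mex{1} = 0
g(3) = mex{0} = 1
g(4) = mex{0,1} = 2
g(5) = mex{0,1,2} = 3
g(6) = mex{0,1,3} = 2
g(7) = mex{0,1,2} = 3
g(8) = mex{1,2,3} = 0
So g(8) = 0.
For heap C, compute g(0), g(1), … with moves {3, 4, 6, 7}:
g(0) = mex{} = 0
g(1) = mex{} = 0
g(2) = mex{} = 0
g(3) = mex{0} = 1
g(4) = mex{0} = 1
g(5) = mex{0} = 1
g(6) = mex{0,1} = 2
g(7) = mex{0,1} = 2
g(8) = mex{0,1} = 2
g(9) = mex{0,1,2} = 3
So g(9) = 3.
Grundy values for heap D (subtraction set {1, 3, 7}):
k:     0  1  2  3  4  5  6  7  8  9
g(k):  0  1  0  1  0  1  0  1  0  1
So g(9) = 1.
The value of a disjunctive sum is the nim-sum of the parts.
Combined value = 0 XOR 0 XOR 3 XOR 1 = 2.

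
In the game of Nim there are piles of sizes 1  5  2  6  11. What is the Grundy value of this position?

11

In binary:
  0001  (1)
  0101  (5)
  0010  (2)
  0110  (6)
  1011  (11)
  ----
  1011  (11)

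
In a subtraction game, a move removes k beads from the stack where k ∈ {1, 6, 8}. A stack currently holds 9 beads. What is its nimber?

0

Grundy values for subtraction set {1, 6, 8}:
k:     0  1  2  3  4  5  6  7  8  9
g(k):  0  1  0  1  0  1  2  0  1  0
So g(9) = 0.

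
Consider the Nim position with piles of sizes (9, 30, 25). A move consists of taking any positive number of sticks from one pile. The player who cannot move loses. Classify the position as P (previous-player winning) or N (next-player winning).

N-position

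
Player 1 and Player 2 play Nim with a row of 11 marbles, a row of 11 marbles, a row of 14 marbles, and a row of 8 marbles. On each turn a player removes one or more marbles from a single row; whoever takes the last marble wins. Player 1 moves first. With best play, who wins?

Player 1 wins

In binary:
  1011  (11)
  1011  (11)
  1110  (14)
  1000  (8)
  ----
  0110  (6)
The nim-sum is 6 ≠ 0, so this is an N-position: the player to move can win; Player 1 has a winning move.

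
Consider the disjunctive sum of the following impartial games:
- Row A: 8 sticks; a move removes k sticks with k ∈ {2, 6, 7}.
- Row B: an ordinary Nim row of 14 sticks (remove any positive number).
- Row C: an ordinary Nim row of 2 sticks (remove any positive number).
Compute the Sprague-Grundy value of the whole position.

14

Grundy values for row A (subtraction set {2, 6, 7}):
k:     0  1  2  3  4  5  6  7  8
g(k):  0  0  1  1  0  0  1  1  2
So g(8) = 2.
Row B is a plain Nim row of size 14, so its Grundy value is 14.
Row C is a plain Nim row of size 2, so its Grundy value is 2.
The value of a disjunctive sum is the nim-sum of the parts.
Combined value = 2 ⊕ 14 ⊕ 2 = 14.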